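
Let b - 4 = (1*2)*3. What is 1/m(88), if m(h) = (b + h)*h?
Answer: 1/8624 ≈ 0.00011596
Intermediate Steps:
b = 10 (b = 4 + (1*2)*3 = 4 + 2*3 = 4 + 6 = 10)
m(h) = h*(10 + h) (m(h) = (10 + h)*h = h*(10 + h))
1/m(88) = 1/(88*(10 + 88)) = 1/(88*98) = 1/8624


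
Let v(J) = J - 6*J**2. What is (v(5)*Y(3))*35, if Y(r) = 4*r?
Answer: -60900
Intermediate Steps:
(v(5)*Y(3))*35 = ((5*(1 - 6*5))*(4*3))*35 = ((5*(1 - 30))*12)*35 = ((5*(-29))*12)*35 = -145*12*35 = -1740*35 = -60900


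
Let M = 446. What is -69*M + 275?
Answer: -30499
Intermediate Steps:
-69*M + 275 = -69*446 + 275 = -30774 + 275 = -30499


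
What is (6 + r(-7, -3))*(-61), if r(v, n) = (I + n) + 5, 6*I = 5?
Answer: -3233/6 ≈ -538.83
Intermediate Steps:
I = ⅚ (I = (⅙)*5 = ⅚ ≈ 0.83333)
r(v, n) = 35/6 + n (r(v, n) = (⅚ + n) + 5 = 35/6 + n)
(6 + r(-7, -3))*(-61) = (6 + (35/6 - 3))*(-61) = (6 + 17/6)*(-61) = (53/6)*(-61) = -3233/6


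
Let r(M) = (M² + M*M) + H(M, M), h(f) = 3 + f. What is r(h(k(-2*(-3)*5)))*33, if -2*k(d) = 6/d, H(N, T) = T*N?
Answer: 83259/100 ≈ 832.59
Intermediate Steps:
H(N, T) = N*T
k(d) = -3/d
r(M) = 3*M² (r(M) = (M² + M*M) + M*M = (M² + M²) + M² = 2*M² + M² = 3*M²)
r(h(k(-2*(-3)*5)))*33 = (3*(3 - 3/(-2*(-3)*5))²)*33 = (3*(3 - 3/(6*5))²)*33 = (3*(3 - 3/30)²)*33 = (3*(3 - 3*1/30)²)*33 = (3*(3 - ⅒)²)*33 = (3*(29/10)²)*33 = (3*(841/100))*33 = (2523/100)*33 = 83259/100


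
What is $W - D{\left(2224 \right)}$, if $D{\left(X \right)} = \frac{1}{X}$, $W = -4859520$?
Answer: $- \frac{10807572481}{2224} \approx -4.8595 \cdot 10^{6}$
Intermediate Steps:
$W - D{\left(2224 \right)} = -4859520 - \frac{1}{2224} = - \frac{10807572481}{2224}$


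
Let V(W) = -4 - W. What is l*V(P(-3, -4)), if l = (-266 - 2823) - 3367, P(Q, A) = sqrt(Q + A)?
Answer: 25824 + 6456*I*sqrt(7) ≈ 25824.0 + 17081.0*I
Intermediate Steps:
P(Q, A) = sqrt(A + Q)
l = -6456 (l = -3089 - 3367 = -6456)
l*V(P(-3, -4)) = -6456*(-4 - sqrt(-4 - 3)) = -6456*(-4 - sqrt(-7)) = -6456*(-4 - I*sqrt(7)) = 25824 + 6456*I*sqrt(7)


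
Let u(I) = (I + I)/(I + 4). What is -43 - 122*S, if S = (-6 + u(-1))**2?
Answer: -49187/9 ≈ -5465.2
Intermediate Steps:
u(I) = 2*I/(4 + I) (u(I) = (2*I)/(4 + I) = 2*I/(4 + I))
S = 400/9 (S = (-6 + 2*(-1)/(4 - 1))**2 = (-6 + 2*(-1)/3)**2 = (-6 + 2*(-1)*(1/3))**2 = (-6 - 2/3)**2 = (-20/3)**2 = 400/9 ≈ 44.444)
-43 - 122*S = -43 - 122*400/9 = -43 - 48800/9 = -49187/9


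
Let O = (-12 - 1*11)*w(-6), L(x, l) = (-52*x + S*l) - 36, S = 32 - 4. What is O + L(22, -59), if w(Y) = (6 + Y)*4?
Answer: -2832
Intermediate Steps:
w(Y) = 24 + 4*Y
S = 28
L(x, l) = -36 - 52*x + 28*l (L(x, l) = (-52*x + 28*l) - 36 = -36 - 52*x + 28*l)
O = 0 (O = (-12 - 1*11)*(24 + 4*(-6)) = (-12 - 11)*(24 - 24) = -23*0 = 0)
O + L(22, -59) = 0 + (-36 - 52*22 + 28*(-59)) = 0 + (-36 - 1144 - 1652) = 0 - 2832 = -2832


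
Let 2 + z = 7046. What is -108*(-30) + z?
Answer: 10284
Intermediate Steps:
z = 7044 (z = -2 + 7046 = 7044)
-108*(-30) + z = -108*(-30) + 7044 = 3240 + 7044 = 10284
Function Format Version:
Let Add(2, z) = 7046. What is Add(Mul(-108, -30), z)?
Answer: 10284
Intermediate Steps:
z = 7044 (z = Add(-2, 7046) = 7044)
Add(Mul(-108, -30), z) = Add(Mul(-108, -30), 7044) = Add(3240, 7044) = 10284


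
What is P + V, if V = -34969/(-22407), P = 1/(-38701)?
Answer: 123028442/78833937 ≈ 1.5606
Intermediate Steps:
P = -1/38701 ≈ -2.5839e-5
V = 3179/2037 (V = -34969*(-1/22407) = 3179/2037 ≈ 1.5606)
P + V = -1/38701 + 3179/2037 = 123028442/78833937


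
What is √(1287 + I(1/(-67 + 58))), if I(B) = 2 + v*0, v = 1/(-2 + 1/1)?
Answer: √1289 ≈ 35.903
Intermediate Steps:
v = -1 (v = 1/(-2 + 1) = 1/(-1) = -1)
I(B) = 2 (I(B) = 2 - 1*0 = 2 + 0 = 2)
√(1287 + I(1/(-67 + 58))) = √(1287 + 2) = √1289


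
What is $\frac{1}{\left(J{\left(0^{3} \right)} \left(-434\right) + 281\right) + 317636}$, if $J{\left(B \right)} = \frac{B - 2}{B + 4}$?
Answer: $\frac{1}{318134} \approx 3.1433 \cdot 10^{-6}$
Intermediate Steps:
$J{\left(B \right)} = \frac{-2 + B}{4 + B}$
$\frac{1}{\left(J{\left(0^{3} \right)} \left(-434\right) + 281\right) + 317636} = \frac{1}{\left(\frac{-2 + 0^{3}}{4 + 0^{3}} \left(-434\right) + 281\right) + 317636} = \frac{1}{\left(\frac{-2 + 0}{4 + 0} \left(-434\right) + 281\right) + 317636} = \frac{1}{\left(\frac{1}{4} \left(-2\right) \left(-434\right) + 281\right) + 317636} = \frac{1}{\left(\left(- \frac{1}{2}\right) \left(-434\right) + 281\right) + 317636} = \frac{1}{\left(217 + 281\right) + 317636} = \frac{1}{498 + 317636} = \frac{1}{318134}$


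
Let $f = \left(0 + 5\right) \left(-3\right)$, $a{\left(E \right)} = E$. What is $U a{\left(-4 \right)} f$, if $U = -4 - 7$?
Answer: $-660$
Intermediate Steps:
$f = -15$ ($f = 5 \left(-3\right) = -15$)
$U = -11$
$U a{\left(-4 \right)} f = \left(-11\right) \left(-4\right) \left(-15\right) = 44 \left(-15\right) = -660$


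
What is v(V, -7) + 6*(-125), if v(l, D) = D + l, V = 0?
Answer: -757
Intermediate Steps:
v(V, -7) + 6*(-125) = (-7 + 0) + 6*(-125) = -7 - 750 = -757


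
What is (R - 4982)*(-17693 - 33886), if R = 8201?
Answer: -166032801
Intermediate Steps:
(R - 4982)*(-17693 - 33886) = (8201 - 4982)*(-17693 - 33886) = 3219*(-51579) = -166032801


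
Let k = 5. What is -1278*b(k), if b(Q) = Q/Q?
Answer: -1278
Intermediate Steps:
b(Q) = 1
-1278*b(k) = -1278*1 = -1278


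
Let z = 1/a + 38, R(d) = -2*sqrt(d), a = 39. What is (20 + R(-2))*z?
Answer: 29660/39 - 2966*I*sqrt(2)/39 ≈ 760.51 - 107.55*I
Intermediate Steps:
z = 1483/39 (z = 1/39 + 38 = 1483/39 ≈ 38.026)
(20 + R(-2))*z = (20 - 2*I*sqrt(2))*(1483/39) = 29660/39 - 2966*I*sqrt(2)/39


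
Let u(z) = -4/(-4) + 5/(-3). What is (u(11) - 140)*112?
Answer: -47264/3 ≈ -15755.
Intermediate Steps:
u(z) = -2/3 (u(z) = -4*(-1/4) + 5*(-1/3) = 1 - 5/3 = -2/3)
(u(11) - 140)*112 = (-2/3 - 140)*112 = -422/3*112 = -47264/3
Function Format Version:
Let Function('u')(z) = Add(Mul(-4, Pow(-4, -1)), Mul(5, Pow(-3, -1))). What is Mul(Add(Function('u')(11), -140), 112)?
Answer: Rational(-47264, 3) ≈ -15755.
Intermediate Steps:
Function('u')(z) = Rational(-2, 3) (Function('u')(z) = Add(Mul(-4, Rational(-1, 4)), Mul(5, Rational(-1, 3))) = Add(1, Rational(-5, 3)) = Rational(-2, 3))
Mul(Add(Function('u')(11), -140), 112) = Mul(Add(Rational(-2, 3), -140), 112) = Mul(Rational(-422, 3), 112) = Rational(-47264, 3)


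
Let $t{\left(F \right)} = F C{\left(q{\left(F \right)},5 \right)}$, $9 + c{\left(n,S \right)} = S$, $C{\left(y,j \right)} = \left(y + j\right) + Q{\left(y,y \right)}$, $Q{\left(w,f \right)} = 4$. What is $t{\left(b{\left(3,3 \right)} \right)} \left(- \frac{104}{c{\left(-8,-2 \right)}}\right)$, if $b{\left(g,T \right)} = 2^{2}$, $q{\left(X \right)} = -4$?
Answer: $\frac{2080}{11} \approx 189.09$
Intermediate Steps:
$C{\left(y,j \right)} = 4 + j + y$ ($C{\left(y,j \right)} = \left(y + j\right) + 4 = \left(j + y\right) + 4 = 4 + j + y$)
$b{\left(g,T \right)} = 4$
$c{\left(n,S \right)} = -9 + S$
$t{\left(F \right)} = 5 F$ ($t{\left(F \right)} = F \left(4 + 5 - 4\right) = F 5 = 5 F$)
$t{\left(b{\left(3,3 \right)} \right)} \left(- \frac{104}{c{\left(-8,-2 \right)}}\right) = 5 \cdot 4 \left(- \frac{104}{-9 - 2}\right) = 20 \left(- \frac{104}{-11}\right) = 20 \left(\left(-104\right) \left(- \frac{1}{11}\right)\right) = 20 \cdot \frac{104}{11} = \frac{2080}{11}$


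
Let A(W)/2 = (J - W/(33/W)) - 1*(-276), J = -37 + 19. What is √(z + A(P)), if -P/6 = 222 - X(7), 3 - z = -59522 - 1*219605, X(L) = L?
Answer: √21633766/11 ≈ 422.84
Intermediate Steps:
z = 279130 (z = 3 - (-59522 - 1*219605) = 3 - (-59522 - 219605) = 3 - 1*(-279127) = 3 + 279127 = 279130)
J = -18
P = -1290 (P = -6*(222 - 1*7) = -6*(222 - 7) = -6*215 = -1290)
A(W) = 516 - 2*W²/33 (A(W) = 2*((-18 - W/(33/W)) - 1*(-276)) = 2*((-18 - W*W/33) + 276) = 2*((-18 - W²/33) + 276) = 2*(258 - W²/33) = 516 - 2*W²/33)
√(z + A(P)) = √(279130 + (516 - 2/33*(-1290)²)) = √(279130 + (516 - 2/33*1664100)) = √(279130 + (516 - 1109400/11)) = √(279130 - 1103724/11) = √(1966706/11) = √21633766/11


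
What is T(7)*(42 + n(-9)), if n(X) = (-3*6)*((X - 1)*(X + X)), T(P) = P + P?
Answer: -44772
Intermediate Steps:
T(P) = 2*P
n(X) = -36*X*(-1 + X) (n(X) = -18*(-1 + X)*2*X = -36*X*(-1 + X))
T(7)*(42 + n(-9)) = (2*7)*(42 + 36*(-9)*(1 - 1*(-9))) = 14*(42 + 36*(-9)*(1 + 9)) = 14*(42 + 36*(-9)*10) = 14*(42 - 3240) = 14*(-3198) = -44772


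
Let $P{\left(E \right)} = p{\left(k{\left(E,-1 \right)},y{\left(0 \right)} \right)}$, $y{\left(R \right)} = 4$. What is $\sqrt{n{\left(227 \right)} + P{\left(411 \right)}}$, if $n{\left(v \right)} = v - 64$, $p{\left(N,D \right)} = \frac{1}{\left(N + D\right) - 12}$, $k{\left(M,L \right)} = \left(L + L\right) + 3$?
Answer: $\frac{2 \sqrt{1995}}{7} \approx 12.762$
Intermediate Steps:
$k{\left(M,L \right)} = 3 + 2 L$ ($k{\left(M,L \right)} = 2 L + 3 = 3 + 2 L$)
$p{\left(N,D \right)} = \frac{1}{-12 + D + N}$ ($p{\left(N,D \right)} = \frac{1}{\left(D + N\right) - 12} = \frac{1}{-12 + D + N}$)
$P{\left(E \right)} = - \frac{1}{7}$ ($P{\left(E \right)} = \frac{1}{-12 + 4 + \left(3 + 2 \left(-1\right)\right)} = \frac{1}{-12 + 4 + \left(3 - 2\right)} = \frac{1}{-12 + 4 + 1} = \frac{1}{-7} = - \frac{1}{7}$)
$n{\left(v \right)} = -64 + v$
$\sqrt{n{\left(227 \right)} + P{\left(411 \right)}} = \sqrt{\left(-64 + 227\right) - \frac{1}{7}} = \sqrt{163 - \frac{1}{7}} = \sqrt{\frac{1140}{7}} = \frac{2 \sqrt{1995}}{7}$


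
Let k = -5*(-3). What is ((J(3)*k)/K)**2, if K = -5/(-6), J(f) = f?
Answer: 2916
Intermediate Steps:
K = 5/6 (K = -5*(-1/6) = 5/6 ≈ 0.83333)
k = 15
((J(3)*k)/K)**2 = ((3*15)/(5/6))**2 = (45*(6/5))**2 = 54**2 = 2916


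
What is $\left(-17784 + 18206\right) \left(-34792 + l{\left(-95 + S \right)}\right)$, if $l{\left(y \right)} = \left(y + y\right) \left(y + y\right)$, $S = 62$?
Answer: $-12843992$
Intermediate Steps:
$l{\left(y \right)} = 4 y^{2}$ ($l{\left(y \right)} = 2 y 2 y = 4 y^{2}$)
$\left(-17784 + 18206\right) \left(-34792 + l{\left(-95 + S \right)}\right) = \left(-17784 + 18206\right) \left(-34792 + 4 \left(-95 + 62\right)^{2}\right) = 422 \left(-34792 + 4 \left(-33\right)^{2}\right) = 422 \left(-34792 + 4 \cdot 1089\right) = 422 \left(-34792 + 4356\right) = 422 \left(-30436\right) = -12843992$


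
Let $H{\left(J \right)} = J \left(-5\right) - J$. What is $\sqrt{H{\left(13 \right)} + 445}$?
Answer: $\sqrt{367} \approx 19.157$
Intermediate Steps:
$H{\left(J \right)} = - 6 J$ ($H{\left(J \right)} = - 5 J - J = - 6 J$)
$\sqrt{H{\left(13 \right)} + 445} = \sqrt{\left(-6\right) 13 + 445} = \sqrt{-78 + 445} = \sqrt{367}$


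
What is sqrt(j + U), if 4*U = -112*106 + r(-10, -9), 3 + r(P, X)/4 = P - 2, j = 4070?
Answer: sqrt(1087) ≈ 32.970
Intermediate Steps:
r(P, X) = -20 + 4*P (r(P, X) = -12 + 4*(P - 2) = -12 + 4*(-2 + P) = -12 + (-8 + 4*P) = -20 + 4*P)
U = -2983 (U = (-112*106 + (-20 + 4*(-10)))/4 = (-11872 + (-20 - 40))/4 = (-11872 - 60)/4 = (1/4)*(-11932) = -2983)
sqrt(j + U) = sqrt(4070 - 2983) = sqrt(1087)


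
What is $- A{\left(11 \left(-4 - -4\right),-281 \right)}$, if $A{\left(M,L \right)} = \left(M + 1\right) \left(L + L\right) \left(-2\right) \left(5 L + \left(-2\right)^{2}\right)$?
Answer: $1574724$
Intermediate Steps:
$A{\left(M,L \right)} = - 4 L \left(1 + M\right) \left(4 + 5 L\right)$ ($A{\left(M,L \right)} = \left(1 + M\right) 2 L \left(-2\right) \left(5 L + 4\right) = 2 L \left(1 + M\right) \left(-2\right) \left(4 + 5 L\right) = - 4 L \left(1 + M\right) \left(4 + 5 L\right)$)
$- A{\left(11 \left(-4 - -4\right),-281 \right)} = - \left(-4\right) \left(-281\right) \left(4 + 4 \cdot 11 \left(-4 - -4\right) + 5 \left(-281\right) + 5 \left(-281\right) 11 \left(-4 - -4\right)\right) = - \left(-4\right) \left(-281\right) \left(4 + 4 \cdot 11 \left(-4 + 4\right) - 1405 + 5 \left(-281\right) 11 \left(-4 + 4\right)\right) = - \left(-4\right) \left(-281\right) \left(4 + 4 \cdot 11 \cdot 0 - 1405 + 5 \left(-281\right) 11 \cdot 0\right) = - \left(-4\right) \left(-281\right) \left(4 + 4 \cdot 0 - 1405 + 5 \left(-281\right) 0\right) = - \left(-4\right) \left(-281\right) \left(4 + 0 - 1405 + 0\right) = - \left(-4\right) \left(-281\right) \left(-1401\right) = \left(-1\right) \left(-1574724\right) = 1574724$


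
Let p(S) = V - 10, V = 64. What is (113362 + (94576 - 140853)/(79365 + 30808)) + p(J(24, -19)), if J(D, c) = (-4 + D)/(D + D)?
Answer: 1785047813/15739 ≈ 1.1342e+5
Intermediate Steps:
J(D, c) = (-4 + D)/(2*D) (J(D, c) = (-4 + D)/((2*D)) = (-4 + D)*(1/(2*D)) = (-4 + D)/(2*D))
p(S) = 54 (p(S) = 64 - 10 = 54)
(113362 + (94576 - 140853)/(79365 + 30808)) + p(J(24, -19)) = (113362 + (94576 - 140853)/(79365 + 30808)) + 54 = (113362 - 46277/110173) + 54 = (113362 - 46277*1/110173) + 54 = (113362 - 6611/15739) + 54 = 1784197907/15739 + 54 = 1785047813/15739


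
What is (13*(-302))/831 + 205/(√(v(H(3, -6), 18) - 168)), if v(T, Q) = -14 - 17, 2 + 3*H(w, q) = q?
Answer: -3926/831 - 205*I*√199/199 ≈ -4.7244 - 14.532*I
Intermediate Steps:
H(w, q) = -⅔ + q/3
v(T, Q) = -31
(13*(-302))/831 + 205/(√(v(H(3, -6), 18) - 168)) = (13*(-302))/831 + 205/(√(-31 - 168)) = -3926*1/831 + 205/(√(-199)) = -3926/831 + 205/((I*√199)) = -3926/831 + 205*(-I*√199/199) = -3926/831 - 205*I*√199/199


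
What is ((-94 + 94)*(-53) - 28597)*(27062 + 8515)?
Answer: -1017395469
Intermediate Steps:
((-94 + 94)*(-53) - 28597)*(27062 + 8515) = (0*(-53) - 28597)*35577 = (0 - 28597)*35577 = -28597*35577 = -1017395469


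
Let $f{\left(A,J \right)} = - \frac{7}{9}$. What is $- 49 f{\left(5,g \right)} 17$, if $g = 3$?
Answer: $\frac{5831}{9} \approx 647.89$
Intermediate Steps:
$f{\left(A,J \right)} = - \frac{7}{9}$ ($f{\left(A,J \right)} = \left(-7\right) \frac{1}{9} = - \frac{7}{9}$)
$- 49 f{\left(5,g \right)} 17 = \left(-49\right) \left(- \frac{7}{9}\right) 17 = \frac{343}{9} \cdot 17 = \frac{5831}{9}$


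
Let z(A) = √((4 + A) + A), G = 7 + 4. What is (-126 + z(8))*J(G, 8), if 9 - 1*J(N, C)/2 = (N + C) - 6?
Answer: 1008 - 16*√5 ≈ 972.22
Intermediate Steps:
G = 11
J(N, C) = 30 - 2*C - 2*N (J(N, C) = 18 - 2*((N + C) - 6) = 18 - 2*((C + N) - 6) = 18 - 2*(-6 + C + N) = 18 + (12 - 2*C - 2*N) = 30 - 2*C - 2*N)
z(A) = √(4 + 2*A)
(-126 + z(8))*J(G, 8) = (-126 + √(4 + 2*8))*(30 - 2*8 - 2*11) = (-126 + √(4 + 16))*(30 - 16 - 22) = (-126 + √20)*(-8) = (-126 + 2*√5)*(-8) = 1008 - 16*√5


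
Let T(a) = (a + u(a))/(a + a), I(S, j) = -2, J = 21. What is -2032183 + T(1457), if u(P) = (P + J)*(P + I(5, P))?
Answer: -5919629315/2914 ≈ -2.0314e+6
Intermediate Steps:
u(P) = (-2 + P)*(21 + P) (u(P) = (P + 21)*(P - 2) = (21 + P)*(-2 + P) = (-2 + P)*(21 + P))
T(a) = (-42 + a² + 20*a)/(2*a) (T(a) = (a + (-42 + a² + 19*a))/(a + a) = (-42 + a² + 20*a)/((2*a)) = (-42 + a² + 20*a)*(1/(2*a)) = (-42 + a² + 20*a)/(2*a))
-2032183 + T(1457) = -2032183 + (10 + (½)*1457 - 21/1457) = -2032183 + (10 + 1457/2 - 21*1/1457) = -2032183 + (10 + 1457/2 - 21/1457) = -2032183 + 2151947/2914 = -5919629315/2914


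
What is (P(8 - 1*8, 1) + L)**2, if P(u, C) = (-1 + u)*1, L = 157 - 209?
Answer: 2809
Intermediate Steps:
L = -52
P(u, C) = -1 + u
(P(8 - 1*8, 1) + L)**2 = ((-1 + (8 - 1*8)) - 52)**2 = ((-1 + (8 - 8)) - 52)**2 = ((-1 + 0) - 52)**2 = (-1 - 52)**2 = (-53)**2 = 2809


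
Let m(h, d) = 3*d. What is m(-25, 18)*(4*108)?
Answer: 23328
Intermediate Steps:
m(-25, 18)*(4*108) = (3*18)*(4*108) = 54*432 = 23328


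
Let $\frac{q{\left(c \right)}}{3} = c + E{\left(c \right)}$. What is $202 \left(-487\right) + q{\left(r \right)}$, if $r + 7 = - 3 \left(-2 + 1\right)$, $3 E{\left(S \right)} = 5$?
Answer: $-98381$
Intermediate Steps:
$E{\left(S \right)} = \frac{5}{3}$ ($E{\left(S \right)} = \frac{1}{3} \cdot 5 = \frac{5}{3}$)
$r = -4$ ($r = -7 - 3 \left(-2 + 1\right) = -7 - -3 = -7 + 3 = -4$)
$q{\left(c \right)} = 5 + 3 c$ ($q{\left(c \right)} = 3 \left(c + \frac{5}{3}\right) = 3 \left(\frac{5}{3} + c\right) = 5 + 3 c$)
$202 \left(-487\right) + q{\left(r \right)} = 202 \left(-487\right) + \left(5 + 3 \left(-4\right)\right) = -98374 + \left(5 - 12\right) = -98374 - 7 = -98381$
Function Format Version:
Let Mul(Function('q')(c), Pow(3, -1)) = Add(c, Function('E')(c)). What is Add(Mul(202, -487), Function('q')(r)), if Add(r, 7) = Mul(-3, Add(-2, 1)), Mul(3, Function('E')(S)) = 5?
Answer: -98381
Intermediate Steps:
Function('E')(S) = Rational(5, 3) (Function('E')(S) = Mul(Rational(1, 3), 5) = Rational(5, 3))
r = -4 (r = Add(-7, Mul(-3, Add(-2, 1))) = Add(-7, Mul(-3, -1)) = Add(-7, 3) = -4)
Function('q')(c) = Add(5, Mul(3, c)) (Function('q')(c) = Mul(3, Add(c, Rational(5, 3))) = Mul(3, Add(Rational(5, 3), c)) = Add(5, Mul(3, c)))
Add(Mul(202, -487), Function('q')(r)) = Add(Mul(202, -487), Add(5, Mul(3, -4))) = Add(-98374, Add(5, -12)) = Add(-98374, -7) = -98381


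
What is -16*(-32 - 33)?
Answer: 1040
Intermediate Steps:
-16*(-32 - 33) = -16*(-65) = 1040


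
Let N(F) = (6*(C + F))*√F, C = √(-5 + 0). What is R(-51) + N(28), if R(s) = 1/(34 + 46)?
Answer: 1/80 + 12*√7*(28 + I*√5) ≈ 888.99 + 70.993*I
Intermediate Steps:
R(s) = 1/80
C = I*√5 (C = √(-5) = I*√5 ≈ 2.2361*I)
N(F) = √F*(6*F + 6*I*√5) (N(F) = (6*(I*√5 + F))*√F = (6*(F + I*√5))*√F = (6*F + 6*I*√5)*√F = √F*(6*F + 6*I*√5))
R(-51) + N(28) = 1/80 + 6*√28*(28 + I*√5) = 1/80 + 6*(2*√7)*(28 + I*√5) = 1/80 + 12*√7*(28 + I*√5)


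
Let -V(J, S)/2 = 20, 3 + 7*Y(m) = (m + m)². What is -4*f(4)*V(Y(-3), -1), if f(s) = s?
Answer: 640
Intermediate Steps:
Y(m) = -3/7 + 4*m²/7 (Y(m) = -3/7 + (m + m)²/7 = -3/7 + (2*m)²/7 = -3/7 + (4*m²)/7 = -3/7 + 4*m²/7)
V(J, S) = -40 (V(J, S) = -2*20 = -40)
-4*f(4)*V(Y(-3), -1) = -16*(-40) = -4*(-160) = 640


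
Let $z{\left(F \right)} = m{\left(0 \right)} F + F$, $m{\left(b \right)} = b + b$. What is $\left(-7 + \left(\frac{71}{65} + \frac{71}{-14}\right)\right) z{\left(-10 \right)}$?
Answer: $\frac{9991}{91} \approx 109.79$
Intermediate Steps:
$m{\left(b \right)} = 2 b$
$z{\left(F \right)} = F$ ($z{\left(F \right)} = 2 \cdot 0 F + F = 0 F + F = 0 + F = F$)
$\left(-7 + \left(\frac{71}{65} + \frac{71}{-14}\right)\right) z{\left(-10 \right)} = \left(-7 + \left(\frac{71}{65} + \frac{71}{-14}\right)\right) \left(-10\right) = \left(-7 + \left(71 \cdot \frac{1}{65} + 71 \left(- \frac{1}{14}\right)\right)\right) \left(-10\right) = \left(-7 + \left(\frac{71}{65} - \frac{71}{14}\right)\right) \left(-10\right) = \left(-7 - \frac{3621}{910}\right) \left(-10\right) = \left(- \frac{9991}{910}\right) \left(-10\right) = \frac{9991}{91}$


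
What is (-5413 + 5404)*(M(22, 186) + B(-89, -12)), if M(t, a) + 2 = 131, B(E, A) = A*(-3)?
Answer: -1485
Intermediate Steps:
B(E, A) = -3*A
M(t, a) = 129 (M(t, a) = -2 + 131 = 129)
(-5413 + 5404)*(M(22, 186) + B(-89, -12)) = (-5413 + 5404)*(129 - 3*(-12)) = -9*(129 + 36) = -9*165 = -1485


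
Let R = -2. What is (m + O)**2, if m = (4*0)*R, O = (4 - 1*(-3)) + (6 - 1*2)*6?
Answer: 961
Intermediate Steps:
O = 31 (O = (4 + 3) + (6 - 2)*6 = 7 + 4*6 = 7 + 24 = 31)
m = 0 (m = (4*0)*(-2) = 0*(-2) = 0)
(m + O)**2 = (0 + 31)**2 = 31**2 = 961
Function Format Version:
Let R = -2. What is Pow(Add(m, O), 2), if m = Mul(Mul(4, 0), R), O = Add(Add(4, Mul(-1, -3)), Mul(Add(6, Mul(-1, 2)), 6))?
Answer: 961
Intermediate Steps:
O = 31 (O = Add(Add(4, 3), Mul(Add(6, -2), 6)) = Add(7, Mul(4, 6)) = Add(7, 24) = 31)
m = 0 (m = Mul(Mul(4, 0), -2) = Mul(0, -2) = 0)
Pow(Add(m, O), 2) = Pow(Add(0, 31), 2) = Pow(31, 2) = 961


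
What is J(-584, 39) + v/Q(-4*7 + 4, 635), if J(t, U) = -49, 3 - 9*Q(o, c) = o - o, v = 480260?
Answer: 1440731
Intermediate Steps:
Q(o, c) = ⅓ (Q(o, c) = ⅓ - (o - o)/9 = ⅓ - ⅑*0 = ⅓ + 0 = ⅓)
J(-584, 39) + v/Q(-4*7 + 4, 635) = -49 + 480260/(⅓) = -49 + 480260*3 = -49 + 1440780 = 1440731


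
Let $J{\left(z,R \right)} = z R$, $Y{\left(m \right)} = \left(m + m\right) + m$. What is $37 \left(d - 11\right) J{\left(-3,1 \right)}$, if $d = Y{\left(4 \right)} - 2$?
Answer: $111$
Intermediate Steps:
$Y{\left(m \right)} = 3 m$ ($Y{\left(m \right)} = 2 m + m = 3 m$)
$d = 10$ ($d = 3 \cdot 4 - 2 = 12 - 2 = 10$)
$J{\left(z,R \right)} = R z$
$37 \left(d - 11\right) J{\left(-3,1 \right)} = 37 \left(10 - 11\right) 1 \left(-3\right) = 37 \left(\left(-1\right) \left(-3\right)\right) = 37 \cdot 3 = 111$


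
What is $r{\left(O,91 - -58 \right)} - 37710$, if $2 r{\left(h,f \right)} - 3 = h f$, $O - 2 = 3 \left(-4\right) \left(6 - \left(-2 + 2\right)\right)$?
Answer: $- \frac{85847}{2} \approx -42924.0$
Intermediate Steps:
$O = -70$ ($O = 2 + 3 \left(-4\right) \left(6 - \left(-2 + 2\right)\right) = 2 - 12 \left(6 - 0\right) = 2 - 12 \left(6 + 0\right) = 2 - 72 = -70$)
$r{\left(h,f \right)} = \frac{3}{2} + \frac{f h}{2}$ ($r{\left(h,f \right)} = \frac{3}{2} + \frac{h f}{2} = \frac{3}{2} + \frac{f h}{2}$)
$r{\left(O,91 - -58 \right)} - 37710 = \left(\frac{3}{2} + \frac{1}{2} \left(91 - -58\right) \left(-70\right)\right) - 37710 = \left(\frac{3}{2} + \frac{1}{2} \left(91 + 58\right) \left(-70\right)\right) - 37710 = \left(\frac{3}{2} + \frac{1}{2} \cdot 149 \left(-70\right)\right) - 37710 = \left(\frac{3}{2} - 5215\right) - 37710 = - \frac{10427}{2} - 37710 = - \frac{85847}{2}$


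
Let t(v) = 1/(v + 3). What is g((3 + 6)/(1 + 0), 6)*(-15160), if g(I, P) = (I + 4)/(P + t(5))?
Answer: -1576640/49 ≈ -32176.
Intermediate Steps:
t(v) = 1/(3 + v)
g(I, P) = (4 + I)/(⅛ + P) (g(I, P) = (I + 4)/(P + 1/(3 + 5)) = (4 + I)/(P + 1/8) = (4 + I)/(P + ⅛) = (4 + I)/(⅛ + P))
g((3 + 6)/(1 + 0), 6)*(-15160) = (8*(4 + (3 + 6)/(1 + 0))/(1 + 8*6))*(-15160) = (8*(4 + 9/1)/(1 + 48))*(-15160) = (8*(4 + 9*1)/49)*(-15160) = (8*(1/49)*(4 + 9))*(-15160) = (8*(1/49)*13)*(-15160) = (104/49)*(-15160) = -1576640/49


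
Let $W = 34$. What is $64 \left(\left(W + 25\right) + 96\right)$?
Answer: $9920$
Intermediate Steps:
$64 \left(\left(W + 25\right) + 96\right) = 64 \left(\left(34 + 25\right) + 96\right) = 64 \left(59 + 96\right) = 64 \cdot 155 = 9920$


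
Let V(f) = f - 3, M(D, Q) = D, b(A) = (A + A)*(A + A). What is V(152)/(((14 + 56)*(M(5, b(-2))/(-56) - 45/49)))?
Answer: -4172/1975 ≈ -2.1124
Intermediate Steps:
b(A) = 4*A**2 (b(A) = (2*A)*(2*A) = 4*A**2)
V(f) = -3 + f
V(152)/(((14 + 56)*(M(5, b(-2))/(-56) - 45/49))) = (-3 + 152)/(((14 + 56)*(5/(-56) - 45/49))) = 149/((70*(5*(-1/56) - 45*1/49))) = 149/((70*(-5/56 - 45/49))) = 149/((70*(-395/392))) = 149/(-1975/28) = 149*(-28/1975) = -4172/1975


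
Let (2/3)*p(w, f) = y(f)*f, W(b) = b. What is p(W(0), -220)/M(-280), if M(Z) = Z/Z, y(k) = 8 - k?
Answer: -75240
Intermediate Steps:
M(Z) = 1
p(w, f) = 3*f*(8 - f)/2 (p(w, f) = 3*((8 - f)*f)/2 = 3*(f*(8 - f))/2 = 3*f*(8 - f)/2)
p(W(0), -220)/M(-280) = ((3/2)*(-220)*(8 - 1*(-220)))/1 = ((3/2)*(-220)*(8 + 220))*1 = ((3/2)*(-220)*228)*1 = -75240*1 = -75240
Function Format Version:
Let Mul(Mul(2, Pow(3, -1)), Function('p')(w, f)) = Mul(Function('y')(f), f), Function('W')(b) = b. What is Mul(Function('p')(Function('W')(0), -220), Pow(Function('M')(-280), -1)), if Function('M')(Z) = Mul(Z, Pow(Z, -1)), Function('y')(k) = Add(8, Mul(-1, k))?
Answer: -75240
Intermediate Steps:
Function('M')(Z) = 1
Function('p')(w, f) = Mul(Rational(3, 2), f, Add(8, Mul(-1, f))) (Function('p')(w, f) = Mul(Rational(3, 2), Mul(Add(8, Mul(-1, f)), f)) = Mul(Rational(3, 2), Mul(f, Add(8, Mul(-1, f)))) = Mul(Rational(3, 2), f, Add(8, Mul(-1, f))))
Mul(Function('p')(Function('W')(0), -220), Pow(Function('M')(-280), -1)) = Mul(Mul(Rational(3, 2), -220, Add(8, Mul(-1, -220))), Pow(1, -1)) = Mul(Mul(Rational(3, 2), -220, Add(8, 220)), 1) = Mul(Mul(Rational(3, 2), -220, 228), 1) = Mul(-75240, 1) = -75240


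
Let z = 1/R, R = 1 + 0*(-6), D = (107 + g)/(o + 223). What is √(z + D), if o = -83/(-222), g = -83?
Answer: √2723279113/49589 ≈ 1.0524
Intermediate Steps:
o = 83/222 (o = -83*(-1/222) = 83/222 ≈ 0.37387)
D = 5328/49589 (D = (107 - 83)/(83/222 + 223) = 24/(49589/222) = 24*(222/49589) = 5328/49589 ≈ 0.10744)
R = 1 (R = 1 + 0 = 1)
z = 1 (z = 1/1 = 1)
√(z + D) = √(1 + 5328/49589) = √(54917/49589) = √2723279113/49589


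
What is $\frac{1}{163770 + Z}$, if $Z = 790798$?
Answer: $\frac{1}{954568} \approx 1.0476 \cdot 10^{-6}$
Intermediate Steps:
$\frac{1}{163770 + Z} = \frac{1}{163770 + 790798} = \frac{1}{954568}$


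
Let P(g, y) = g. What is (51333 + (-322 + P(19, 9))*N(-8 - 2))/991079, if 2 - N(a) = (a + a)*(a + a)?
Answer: 171927/991079 ≈ 0.17347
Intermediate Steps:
N(a) = 2 - 4*a² (N(a) = 2 - (a + a)*(a + a) = 2 - 2*a*2*a = 2 - 4*a²)
(51333 + (-322 + P(19, 9))*N(-8 - 2))/991079 = (51333 + (-322 + 19)*(2 - 4*(-8 - 2)²))/991079 = (51333 - 303*(2 - 4*(-10)²))*(1/991079) = (51333 - 303*(2 - 4*100))*(1/991079) = (51333 - 303*(2 - 400))*(1/991079) = (51333 - 303*(-398))*(1/991079) = (51333 + 120594)*(1/991079) = 171927*(1/991079) = 171927/991079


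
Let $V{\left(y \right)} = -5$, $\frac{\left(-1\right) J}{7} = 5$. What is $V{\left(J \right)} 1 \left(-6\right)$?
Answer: $30$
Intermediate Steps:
$J = -35$ ($J = \left(-7\right) 5 = -35$)
$V{\left(J \right)} 1 \left(-6\right) = - 5 \cdot 1 \left(-6\right) = \left(-5\right) \left(-6\right) = 30$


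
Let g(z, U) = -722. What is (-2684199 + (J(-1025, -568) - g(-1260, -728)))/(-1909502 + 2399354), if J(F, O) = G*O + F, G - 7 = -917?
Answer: -1083811/244926 ≈ -4.4251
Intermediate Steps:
G = -910 (G = 7 - 917 = -910)
J(F, O) = F - 910*O (J(F, O) = -910*O + F = F - 910*O)
(-2684199 + (J(-1025, -568) - g(-1260, -728)))/(-1909502 + 2399354) = (-2684199 + ((-1025 - 910*(-568)) - 1*(-722)))/(-1909502 + 2399354) = (-2684199 + ((-1025 + 516880) + 722))/489852 = (-2684199 + (515855 + 722))*(1/489852) = (-2684199 + 516577)*(1/489852) = -2167622*1/489852 = -1083811/244926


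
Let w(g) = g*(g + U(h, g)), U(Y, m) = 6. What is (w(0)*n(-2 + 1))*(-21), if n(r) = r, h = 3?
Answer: 0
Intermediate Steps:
w(g) = g*(6 + g) (w(g) = g*(g + 6) = g*(6 + g))
(w(0)*n(-2 + 1))*(-21) = ((0*(6 + 0))*(-2 + 1))*(-21) = ((0*6)*(-1))*(-21) = (0*(-1))*(-21) = 0*(-21) = 0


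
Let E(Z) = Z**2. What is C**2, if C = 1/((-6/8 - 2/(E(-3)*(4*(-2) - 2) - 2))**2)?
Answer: 71639296/20151121 ≈ 3.5551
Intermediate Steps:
C = 8464/4489 (C = 1/((-6/8 - 2/((-3)**2*(4*(-2) - 2) - 2))**2) = 1/((-6*1/8 - 2/(9*(-8 - 2) - 2))**2) = 1/((-3/4 - 2/(9*(-10) - 2))**2) = 1/((-3/4 - 2/(-90 - 2))**2) = 1/((-3/4 - 2/(-92))**2) = 1/((-3/4 - 2*(-1/92))**2) = 1/((-3/4 + 1/46)**2) = 1/((-67/92)**2) = 1/(4489/8464) = 8464/4489 ≈ 1.8855)
C**2 = (8464/4489)**2 = 71639296/20151121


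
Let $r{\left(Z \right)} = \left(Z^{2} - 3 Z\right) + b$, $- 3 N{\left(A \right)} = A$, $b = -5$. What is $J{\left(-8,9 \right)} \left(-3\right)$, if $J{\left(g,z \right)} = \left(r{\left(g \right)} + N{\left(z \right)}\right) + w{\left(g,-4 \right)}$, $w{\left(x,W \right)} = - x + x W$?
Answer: $-360$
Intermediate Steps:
$N{\left(A \right)} = - \frac{A}{3}$
$w{\left(x,W \right)} = - x + W x$
$r{\left(Z \right)} = -5 + Z^{2} - 3 Z$ ($r{\left(Z \right)} = \left(Z^{2} - 3 Z\right) - 5 = -5 + Z^{2} - 3 Z$)
$J{\left(g,z \right)} = -5 + g^{2} - 8 g - \frac{z}{3}$ ($J{\left(g,z \right)} = \left(\left(-5 + g^{2} - 3 g\right) - \frac{z}{3}\right) + g \left(-1 - 4\right) = \left(-5 + g^{2} - 3 g - \frac{z}{3}\right) + g \left(-5\right) = \left(-5 + g^{2} - 3 g - \frac{z}{3}\right) - 5 g = -5 + g^{2} - 8 g - \frac{z}{3}$)
$J{\left(-8,9 \right)} \left(-3\right) = \left(-5 + \left(-8\right)^{2} - -64 - 3\right) \left(-3\right) = \left(-5 + 64 + 64 - 3\right) \left(-3\right) = 120 \left(-3\right) = -360$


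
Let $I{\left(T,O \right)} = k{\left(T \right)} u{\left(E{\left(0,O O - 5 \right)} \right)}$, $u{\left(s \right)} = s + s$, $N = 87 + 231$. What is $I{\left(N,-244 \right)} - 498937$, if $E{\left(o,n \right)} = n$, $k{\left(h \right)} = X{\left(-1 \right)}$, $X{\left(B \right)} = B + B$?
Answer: $-737061$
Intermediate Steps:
$X{\left(B \right)} = 2 B$
$k{\left(h \right)} = -2$ ($k{\left(h \right)} = 2 \left(-1\right) = -2$)
$N = 318$
$u{\left(s \right)} = 2 s$
$I{\left(T,O \right)} = 20 - 4 O^{2}$ ($I{\left(T,O \right)} = - 2 \cdot 2 \left(O O - 5\right) = - 2 \cdot 2 \left(O^{2} - 5\right) = - 2 \cdot 2 \left(-5 + O^{2}\right) = - 2 \left(-10 + 2 O^{2}\right) = 20 - 4 O^{2}$)
$I{\left(N,-244 \right)} - 498937 = \left(20 - 4 \left(-244\right)^{2}\right) - 498937 = \left(20 - 238144\right) - 498937 = -238124 - 498937 = -737061$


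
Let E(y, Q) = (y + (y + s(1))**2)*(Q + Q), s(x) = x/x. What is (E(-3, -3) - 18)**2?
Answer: 576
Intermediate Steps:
s(x) = 1
E(y, Q) = 2*Q*(y + (1 + y)**2) (E(y, Q) = (y + (y + 1)**2)*(Q + Q) = (y + (1 + y)**2)*(2*Q) = 2*Q*(y + (1 + y)**2))
(E(-3, -3) - 18)**2 = (2*(-3)*(-3 + (1 - 3)**2) - 18)**2 = (2*(-3)*(-3 + (-2)**2) - 18)**2 = (2*(-3)*(-3 + 4) - 18)**2 = (2*(-3)*1 - 18)**2 = (-6 - 18)**2 = (-24)**2 = 576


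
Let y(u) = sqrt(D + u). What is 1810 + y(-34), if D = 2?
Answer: 1810 + 4*I*sqrt(2) ≈ 1810.0 + 5.6569*I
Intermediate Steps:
y(u) = sqrt(2 + u)
1810 + y(-34) = 1810 + sqrt(2 - 34) = 1810 + sqrt(-32) = 1810 + 4*I*sqrt(2)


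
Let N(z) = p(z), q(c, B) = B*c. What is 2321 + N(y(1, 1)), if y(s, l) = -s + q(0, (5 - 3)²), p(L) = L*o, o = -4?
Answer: 2325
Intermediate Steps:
p(L) = -4*L (p(L) = L*(-4) = -4*L)
y(s, l) = -s (y(s, l) = -s + (5 - 3)²*0 = -s + 2²*0 = -s + 4*0 = -s + 0 = -s)
N(z) = -4*z
2321 + N(y(1, 1)) = 2321 - (-4) = 2321 - 4*(-1) = 2321 + 4 = 2325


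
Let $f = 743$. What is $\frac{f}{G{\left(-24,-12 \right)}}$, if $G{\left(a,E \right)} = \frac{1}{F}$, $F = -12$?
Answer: $-8916$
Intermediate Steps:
$G{\left(a,E \right)} = - \frac{1}{12}$ ($G{\left(a,E \right)} = \frac{1}{-12} = - \frac{1}{12}$)
$\frac{f}{G{\left(-24,-12 \right)}} = \frac{743}{- \frac{1}{12}} = 743 \left(-12\right) = -8916$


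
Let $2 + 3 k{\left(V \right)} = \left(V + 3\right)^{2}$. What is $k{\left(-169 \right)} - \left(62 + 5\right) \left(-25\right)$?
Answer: $\frac{32579}{3} \approx 10860.0$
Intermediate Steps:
$k{\left(V \right)} = - \frac{2}{3} + \frac{\left(3 + V\right)^{2}}{3}$ ($k{\left(V \right)} = - \frac{2}{3} + \frac{\left(V + 3\right)^{2}}{3} = - \frac{2}{3} + \frac{\left(3 + V\right)^{2}}{3}$)
$k{\left(-169 \right)} - \left(62 + 5\right) \left(-25\right) = \left(- \frac{2}{3} + \frac{\left(3 - 169\right)^{2}}{3}\right) - \left(62 + 5\right) \left(-25\right) = \left(- \frac{2}{3} + \frac{\left(-166\right)^{2}}{3}\right) - 67 \left(-25\right) = \left(- \frac{2}{3} + \frac{1}{3} \cdot 27556\right) - -1675 = \left(- \frac{2}{3} + \frac{27556}{3}\right) + 1675 = \frac{27554}{3} + 1675 = \frac{32579}{3}$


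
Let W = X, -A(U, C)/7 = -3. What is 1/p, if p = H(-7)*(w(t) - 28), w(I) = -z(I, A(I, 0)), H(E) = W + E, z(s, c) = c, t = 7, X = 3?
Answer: 1/196 ≈ 0.0051020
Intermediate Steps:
A(U, C) = 21 (A(U, C) = -7*(-3) = 21)
W = 3
H(E) = 3 + E
w(I) = -21 (w(I) = -1*21 = -21)
p = 196 (p = (3 - 7)*(-21 - 28) = -4*(-49) = 196)
1/p = 1/196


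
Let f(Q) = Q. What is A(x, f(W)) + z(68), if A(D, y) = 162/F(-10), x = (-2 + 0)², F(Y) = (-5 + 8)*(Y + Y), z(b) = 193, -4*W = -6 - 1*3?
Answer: 1903/10 ≈ 190.30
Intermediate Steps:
W = 9/4 (W = -(-6 - 1*3)/4 = -(-6 - 3)/4 = -¼*(-9) = 9/4 ≈ 2.2500)
F(Y) = 6*Y (F(Y) = 3*(2*Y) = 6*Y)
x = 4 (x = (-2)² = 4)
A(D, y) = -27/10 (A(D, y) = 162/((6*(-10))) = 162/(-60) = 162*(-1/60) = -27/10)
A(x, f(W)) + z(68) = -27/10 + 193 = 1903/10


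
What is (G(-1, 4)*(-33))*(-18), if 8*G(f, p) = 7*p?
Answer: 2079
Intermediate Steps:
G(f, p) = 7*p/8 (G(f, p) = (7*p)/8 = 7*p/8)
(G(-1, 4)*(-33))*(-18) = (((7/8)*4)*(-33))*(-18) = ((7/2)*(-33))*(-18) = -231/2*(-18) = 2079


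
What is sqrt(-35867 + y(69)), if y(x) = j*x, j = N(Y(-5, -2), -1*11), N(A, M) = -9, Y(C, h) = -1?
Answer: 2*I*sqrt(9122) ≈ 191.02*I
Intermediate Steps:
j = -9
y(x) = -9*x
sqrt(-35867 + y(69)) = sqrt(-35867 - 9*69) = sqrt(-35867 - 621) = sqrt(-36488) = 2*I*sqrt(9122)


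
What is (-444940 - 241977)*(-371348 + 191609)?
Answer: 123465774663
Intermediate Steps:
(-444940 - 241977)*(-371348 + 191609) = -686917*(-179739) = 123465774663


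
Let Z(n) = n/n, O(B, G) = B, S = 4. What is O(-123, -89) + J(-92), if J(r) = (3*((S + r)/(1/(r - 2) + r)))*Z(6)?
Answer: -346337/2883 ≈ -120.13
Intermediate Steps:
Z(n) = 1
J(r) = 3*(4 + r)/(r + 1/(-2 + r)) (J(r) = (3*((4 + r)/(1/(r - 2) + r)))*1 = (3*((4 + r)/(1/(-2 + r) + r)))*1 = (3*((4 + r)/(r + 1/(-2 + r))))*1 = (3*(4 + r)/(r + 1/(-2 + r)))*1 = 3*(4 + r)/(r + 1/(-2 + r)))
O(-123, -89) + J(-92) = -123 + 3*(-8 + (-92)**2 + 2*(-92))/(1 + (-92)**2 - 2*(-92)) = -123 + 3*(-8 + 8464 - 184)/(1 + 8464 + 184) = -123 + 3*8272/8649 = -123 + 3*(1/8649)*8272 = -123 + 8272/2883 = -346337/2883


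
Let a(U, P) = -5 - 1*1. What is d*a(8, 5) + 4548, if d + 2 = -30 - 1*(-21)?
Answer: 4614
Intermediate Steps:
d = -11 (d = -2 + (-30 - 1*(-21)) = -2 + (-30 + 21) = -2 - 9 = -11)
a(U, P) = -6 (a(U, P) = -5 - 1 = -6)
d*a(8, 5) + 4548 = -11*(-6) + 4548 = 66 + 4548 = 4614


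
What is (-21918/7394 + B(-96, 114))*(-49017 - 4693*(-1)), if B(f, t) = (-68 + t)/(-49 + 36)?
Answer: 13852535396/48061 ≈ 2.8823e+5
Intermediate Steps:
B(f, t) = 68/13 - t/13 (B(f, t) = (-68 + t)/(-13) = (-68 + t)*(-1/13) = 68/13 - t/13)
(-21918/7394 + B(-96, 114))*(-49017 - 4693*(-1)) = (-21918/7394 + (68/13 - 1/13*114))*(-49017 - 4693*(-1)) = (-21918*1/7394 + (68/13 - 114/13))*(-49017 + 4693) = (-10959/3697 - 46/13)*(-44324) = -312529/48061*(-44324) = 13852535396/48061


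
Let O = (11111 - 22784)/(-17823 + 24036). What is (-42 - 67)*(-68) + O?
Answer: 15346361/2071 ≈ 7410.1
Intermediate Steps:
O = -3891/2071 (O = -11673/6213 = -11673*1/6213 = -3891/2071 ≈ -1.8788)
(-42 - 67)*(-68) + O = (-42 - 67)*(-68) - 3891/2071 = -109*(-68) - 3891/2071 = 7412 - 3891/2071 = 15346361/2071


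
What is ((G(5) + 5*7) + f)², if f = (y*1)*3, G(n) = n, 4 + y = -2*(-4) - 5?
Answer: 1369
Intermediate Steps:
y = -1 (y = -4 + (-2*(-4) - 5) = -4 + (8 - 5) = -4 + 3 = -1)
f = -3 (f = -1*1*3 = -1*3 = -3)
((G(5) + 5*7) + f)² = ((5 + 5*7) - 3)² = ((5 + 35) - 3)² = (40 - 3)² = 37² = 1369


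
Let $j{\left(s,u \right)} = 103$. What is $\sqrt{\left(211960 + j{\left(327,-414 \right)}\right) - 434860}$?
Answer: $i \sqrt{222797} \approx 472.01 i$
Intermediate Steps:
$\sqrt{\left(211960 + j{\left(327,-414 \right)}\right) - 434860} = \sqrt{\left(211960 + 103\right) - 434860} = \sqrt{212063 - 434860} = \sqrt{-222797} = i \sqrt{222797}$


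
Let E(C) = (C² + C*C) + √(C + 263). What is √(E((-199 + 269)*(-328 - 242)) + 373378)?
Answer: √(3184393378 + I*√39637) ≈ 56430.0 + 0.e-3*I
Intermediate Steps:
E(C) = √(263 + C) + 2*C² (E(C) = (C² + C²) + √(263 + C) = 2*C² + √(263 + C) = √(263 + C) + 2*C²)
√(E((-199 + 269)*(-328 - 242)) + 373378) = √((√(263 + (-199 + 269)*(-328 - 242)) + 2*((-199 + 269)*(-328 - 242))²) + 373378) = √((√(263 + 70*(-570)) + 2*(70*(-570))²) + 373378) = √((√(263 - 39900) + 2*(-39900)²) + 373378) = √((√(-39637) + 2*1592010000) + 373378) = √((I*√39637 + 3184020000) + 373378) = √((3184020000 + I*√39637) + 373378) = √(3184393378 + I*√39637)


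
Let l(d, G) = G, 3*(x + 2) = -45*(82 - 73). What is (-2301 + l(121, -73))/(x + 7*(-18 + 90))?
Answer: -2374/367 ≈ -6.4687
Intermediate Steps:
x = -137 (x = -2 + (-45*(82 - 73))/3 = -2 + (-45*9)/3 = -2 + (⅓)*(-405) = -2 - 135 = -137)
(-2301 + l(121, -73))/(x + 7*(-18 + 90)) = (-2301 - 73)/(-137 + 7*(-18 + 90)) = -2374/(-137 + 7*72) = -2374/(-137 + 504) = -2374/367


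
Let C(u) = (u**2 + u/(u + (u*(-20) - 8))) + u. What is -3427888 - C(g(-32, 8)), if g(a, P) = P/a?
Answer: -713000681/208 ≈ -3.4279e+6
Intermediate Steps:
C(u) = u + u**2 + u/(-8 - 19*u) (C(u) = (u**2 + u/(u + (-20*u - 8))) + u = (u**2 + u/(u + (-8 - 20*u))) + u = (u**2 + u/(-8 - 19*u)) + u = u + u**2 + u/(-8 - 19*u))
-3427888 - C(g(-32, 8)) = -3427888 - 8/(-32)*(7 + 19*(8/(-32))**2 + 27*(8/(-32)))/(8 + 19*(8/(-32))) = -3427888 - 8*(-1/32)*(7 + 19*(8*(-1/32))**2 + 27*(8*(-1/32)))/(8 + 19*(8*(-1/32))) = -3427888 - (-1)*(7 + 19*(-1/4)**2 + 27*(-1/4))/(4*(8 + 19*(-1/4))) = -3427888 - (-1)*(7 + 19*(1/16) - 27/4)/(4*(8 - 19/4)) = -3427888 - (-1)*(7 + 19/16 - 27/4)/(4*13/4) = -3427888 - (-1)*4*23/(4*13*16) = -3427888 - 1*(-23/208) = -3427888 + 23/208 = -713000681/208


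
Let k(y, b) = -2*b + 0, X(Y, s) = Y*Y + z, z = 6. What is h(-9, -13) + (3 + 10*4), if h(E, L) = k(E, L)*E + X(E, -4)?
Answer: -104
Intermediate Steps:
X(Y, s) = 6 + Y² (X(Y, s) = Y*Y + 6 = Y² + 6 = 6 + Y²)
k(y, b) = -2*b
h(E, L) = 6 + E² - 2*E*L (h(E, L) = (-2*L)*E + (6 + E²) = -2*E*L + (6 + E²) = 6 + E² - 2*E*L)
h(-9, -13) + (3 + 10*4) = (6 + (-9)² - 2*(-9)*(-13)) + (3 + 10*4) = (6 + 81 - 234) + (3 + 40) = -147 + 43 = -104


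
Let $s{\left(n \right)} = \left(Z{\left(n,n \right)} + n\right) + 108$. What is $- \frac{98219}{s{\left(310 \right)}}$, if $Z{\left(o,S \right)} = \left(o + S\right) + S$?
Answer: $- \frac{98219}{1348} \approx -72.863$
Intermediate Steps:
$Z{\left(o,S \right)} = o + 2 S$ ($Z{\left(o,S \right)} = \left(S + o\right) + S = o + 2 S$)
$s{\left(n \right)} = 108 + 4 n$ ($s{\left(n \right)} = \left(\left(n + 2 n\right) + n\right) + 108 = \left(3 n + n\right) + 108 = 4 n + 108 = 108 + 4 n$)
$- \frac{98219}{s{\left(310 \right)}} = - \frac{98219}{108 + 4 \cdot 310} = - \frac{98219}{108 + 1240} = - \frac{98219}{1348}$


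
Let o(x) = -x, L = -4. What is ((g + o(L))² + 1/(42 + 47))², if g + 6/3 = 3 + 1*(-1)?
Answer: 2030625/7921 ≈ 256.36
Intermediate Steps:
g = 0 (g = -2 + (3 + 1*(-1)) = -2 + (3 - 1) = -2 + 2 = 0)
((g + o(L))² + 1/(42 + 47))² = ((0 - 1*(-4))² + 1/(42 + 47))² = ((0 + 4)² + 1/89)² = (4² + 1/89)² = (16 + 1/89)² = (1425/89)² = 2030625/7921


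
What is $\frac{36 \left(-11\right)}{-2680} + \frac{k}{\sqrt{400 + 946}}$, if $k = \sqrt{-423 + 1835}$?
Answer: $\frac{99}{670} + \frac{\sqrt{475138}}{673} \approx 1.172$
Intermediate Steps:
$k = 2 \sqrt{353}$ ($k = \sqrt{1412} = 2 \sqrt{353} \approx 37.577$)
$\frac{36 \left(-11\right)}{-2680} + \frac{k}{\sqrt{400 + 946}} = \frac{36 \left(-11\right)}{-2680} + \frac{2 \sqrt{353}}{\sqrt{400 + 946}} = \left(-396\right) \left(- \frac{1}{2680}\right) + \frac{2 \sqrt{353}}{\sqrt{1346}} = \frac{99}{670} + 2 \sqrt{353} \frac{\sqrt{1346}}{1346} = \frac{99}{670} + \frac{\sqrt{475138}}{673}$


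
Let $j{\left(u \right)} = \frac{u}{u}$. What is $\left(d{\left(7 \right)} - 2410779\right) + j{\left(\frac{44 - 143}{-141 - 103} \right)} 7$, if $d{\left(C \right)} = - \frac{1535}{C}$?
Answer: $- \frac{16876939}{7} \approx -2.411 \cdot 10^{6}$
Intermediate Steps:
$j{\left(u \right)} = 1$
$\left(d{\left(7 \right)} - 2410779\right) + j{\left(\frac{44 - 143}{-141 - 103} \right)} 7 = \left(- \frac{1535}{7} - 2410779\right) + 1 \cdot 7 = \left(\left(-1535\right) \frac{1}{7} - 2410779\right) + 7 = \left(- \frac{1535}{7} - 2410779\right) + 7 = - \frac{16876988}{7} + 7 = - \frac{16876939}{7}$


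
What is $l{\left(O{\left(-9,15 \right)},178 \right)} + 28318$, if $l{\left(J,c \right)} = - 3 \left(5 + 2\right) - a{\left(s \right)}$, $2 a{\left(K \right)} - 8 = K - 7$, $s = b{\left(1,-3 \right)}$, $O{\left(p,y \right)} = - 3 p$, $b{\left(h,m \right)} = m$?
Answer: $28298$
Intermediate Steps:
$s = -3$
$a{\left(K \right)} = \frac{1}{2} + \frac{K}{2}$ ($a{\left(K \right)} = 4 + \frac{K - 7}{2} = 4 + \frac{-7 + K}{2} = 4 + \left(- \frac{7}{2} + \frac{K}{2}\right) = \frac{1}{2} + \frac{K}{2}$)
$l{\left(J,c \right)} = -20$ ($l{\left(J,c \right)} = - 3 \left(5 + 2\right) - \left(\frac{1}{2} + \frac{1}{2} \left(-3\right)\right) = \left(-3\right) 7 - \left(\frac{1}{2} - \frac{3}{2}\right) = -21 - -1 = -21 + 1 = -20$)
$l{\left(O{\left(-9,15 \right)},178 \right)} + 28318 = -20 + 28318 = 28298$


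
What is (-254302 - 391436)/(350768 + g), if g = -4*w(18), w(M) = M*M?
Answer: -322869/174736 ≈ -1.8478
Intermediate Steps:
w(M) = M²
g = -1296 (g = -4*18² = -4*324 = -1296)
(-254302 - 391436)/(350768 + g) = (-254302 - 391436)/(350768 - 1296) = -645738/349472 = -645738*1/349472 = -322869/174736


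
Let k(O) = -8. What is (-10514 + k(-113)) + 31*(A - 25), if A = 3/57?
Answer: -214612/19 ≈ -11295.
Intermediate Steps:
A = 1/19 (A = 3*(1/57) = 1/19 ≈ 0.052632)
(-10514 + k(-113)) + 31*(A - 25) = (-10514 - 8) + 31*(1/19 - 25) = -10522 + 31*(-474/19) = -10522 - 14694/19 = -214612/19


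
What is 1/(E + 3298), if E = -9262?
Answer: -1/5964 ≈ -0.00016767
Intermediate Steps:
1/(E + 3298) = 1/(-9262 + 3298) = 1/(-5964) = -1/5964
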